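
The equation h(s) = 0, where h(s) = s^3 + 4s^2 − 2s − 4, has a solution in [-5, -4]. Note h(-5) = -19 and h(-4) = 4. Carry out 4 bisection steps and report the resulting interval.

[-4.25, -4.1875]

s = -4.5 gives h = -5.125, negative; keep [-4.5, -4]
s = -4.25 gives h = -0.015625, negative; keep [-4.25, -4]
s = -4.125 gives h = 2.123047, positive; keep [-4.25, -4.125]
s = -4.1875 gives h = 1.0872, positive; keep [-4.25, -4.1875]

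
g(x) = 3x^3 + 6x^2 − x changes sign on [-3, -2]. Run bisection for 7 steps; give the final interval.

[-2.15625, -2.1484375]

midpoint -2.5: g = -6.875 < 0 → [-2.5, -2]
midpoint -2.25: g = -1.546875 < 0 → [-2.25, -2]
midpoint -2.125: g = 0.431641 > 0 → [-2.25, -2.125]
midpoint -2.1875: g = -0.5042 < 0 → [-2.1875, -2.125]
midpoint -2.15625: g = -0.0232 < 0 → [-2.15625, -2.125]
midpoint -2.140625: g = 0.2075 > 0 → [-2.15625, -2.140625]
midpoint -2.1484375: g = 0.093 > 0 → [-2.15625, -2.1484375]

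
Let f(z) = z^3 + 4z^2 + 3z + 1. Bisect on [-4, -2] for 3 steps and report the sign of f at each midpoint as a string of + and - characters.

m = -3, f(m) = 1 (+); new bracket [-4, -3]
m = -3.5, f(m) = -3.375 (−); new bracket [-3.5, -3]
m = -3.25, f(m) = -0.828125 (−); new bracket [-3.25, -3]

+--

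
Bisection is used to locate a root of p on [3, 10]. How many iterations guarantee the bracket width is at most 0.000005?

21

Width after n steps is 7/2^n. Need 2^n ≥ 7/0.000005 = 1400000.
2^20 = 1048576 < 1400000 ≤ 2^21 = 2097152, so n = 21.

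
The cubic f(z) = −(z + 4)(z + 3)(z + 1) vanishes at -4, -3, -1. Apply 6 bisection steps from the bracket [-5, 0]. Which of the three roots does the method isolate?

-1

midpoint -2.5: f = 1.125 > 0 → [-2.5, 0]
midpoint -1.25: f = 1.203125 > 0 → [-1.25, 0]
midpoint -0.625: f = -3.005859 < 0 → [-1.25, -0.625]
midpoint -0.9375: f = -0.3948 < 0 → [-1.25, -0.9375]
midpoint -1.09375: f = 0.5194 > 0 → [-1.09375, -0.9375]
midpoint -1.015625: f = 0.0925 > 0 → [-1.015625, -0.9375]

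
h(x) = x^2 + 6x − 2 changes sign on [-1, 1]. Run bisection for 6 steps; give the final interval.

[0.3125, 0.34375]

m = 0, h(m) = -2 (−); new bracket [0, 1]
m = 0.5, h(m) = 1.25 (+); new bracket [0, 0.5]
m = 0.25, h(m) = -0.4375 (−); new bracket [0.25, 0.5]
m = 0.375, h(m) = 0.3906 (+); new bracket [0.25, 0.375]
m = 0.3125, h(m) = -0.0273 (−); new bracket [0.3125, 0.375]
m = 0.34375, h(m) = 0.1807 (+); new bracket [0.3125, 0.34375]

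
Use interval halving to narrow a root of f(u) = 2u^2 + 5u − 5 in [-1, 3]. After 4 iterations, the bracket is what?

f(1) = 2 > 0, so the root lies in [-1, 1]
f(0) = -5 < 0, so the root lies in [0, 1]
f(0.5) = -2 < 0, so the root lies in [0.5, 1]
f(0.75) = -0.125 < 0, so the root lies in [0.75, 1]

[0.75, 1]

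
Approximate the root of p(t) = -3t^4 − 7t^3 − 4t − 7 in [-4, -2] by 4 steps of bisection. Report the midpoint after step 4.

m = -3, p(m) = -49 (−); new bracket [-3, -2]
m = -2.5, p(m) = -4.8125 (−); new bracket [-2.5, -2]
m = -2.25, p(m) = 4.847656 (+); new bracket [-2.5, -2.25]
m = -2.375, p(m) = 0.8254 (+); new bracket [-2.5, -2.375]

-2.375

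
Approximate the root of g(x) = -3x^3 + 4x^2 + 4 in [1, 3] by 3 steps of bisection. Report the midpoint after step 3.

1.75

g(2) = -4 < 0, so the root lies in [1, 2]
g(1.5) = 2.875 > 0, so the root lies in [1.5, 2]
g(1.75) = 0.171875 > 0, so the root lies in [1.75, 2]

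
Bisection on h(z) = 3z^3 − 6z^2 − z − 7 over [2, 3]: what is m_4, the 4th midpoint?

2.5625

z = 2.5 gives h = -0.125, negative; keep [2.5, 3]
z = 2.75 gives h = 7.265625, positive; keep [2.5, 2.75]
z = 2.625 gives h = 3.294922, positive; keep [2.5, 2.625]
z = 2.5625 gives h = 1.5183, positive; keep [2.5, 2.5625]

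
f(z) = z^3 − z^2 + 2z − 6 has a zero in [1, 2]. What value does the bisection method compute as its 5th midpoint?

1.78125

z = 1.5 gives f = -1.875, negative; keep [1.5, 2]
z = 1.75 gives f = -0.203125, negative; keep [1.75, 2]
z = 1.875 gives f = 0.826172, positive; keep [1.75, 1.875]
z = 1.8125 gives f = 0.2942, positive; keep [1.75, 1.8125]
z = 1.78125 gives f = 0.0413, positive; keep [1.75, 1.78125]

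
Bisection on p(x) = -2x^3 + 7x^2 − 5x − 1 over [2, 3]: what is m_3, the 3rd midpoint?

x = 2.5 gives p = -1, negative; keep [2, 2.5]
x = 2.25 gives p = 0.40625, positive; keep [2.25, 2.5]
x = 2.375 gives p = -0.183594, negative; keep [2.25, 2.375]

2.375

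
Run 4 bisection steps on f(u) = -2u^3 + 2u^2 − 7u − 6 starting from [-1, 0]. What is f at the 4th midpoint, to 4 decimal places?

m = -0.5, f(m) = -1.75 (−); new bracket [-1, -0.5]
m = -0.75, f(m) = 1.21875 (+); new bracket [-0.75, -0.5]
m = -0.625, f(m) = -0.355469 (−); new bracket [-0.75, -0.625]
m = -0.6875, f(m) = 0.4077 (+); new bracket [-0.6875, -0.625]

0.4077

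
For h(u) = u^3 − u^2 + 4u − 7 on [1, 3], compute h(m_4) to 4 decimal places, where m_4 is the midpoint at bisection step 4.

midpoint 2: h = 5 > 0 → [1, 2]
midpoint 1.5: h = 0.125 > 0 → [1, 1.5]
midpoint 1.25: h = -1.609375 < 0 → [1.25, 1.5]
midpoint 1.375: h = -0.791 < 0 → [1.375, 1.5]

-0.7910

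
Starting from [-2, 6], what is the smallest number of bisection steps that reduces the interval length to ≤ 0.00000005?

Width after n steps is 8/2^n. Need 2^n ≥ 8/0.00000005 = 160000000.
2^27 = 134217728 < 160000000 ≤ 2^28 = 268435456, so n = 28.

28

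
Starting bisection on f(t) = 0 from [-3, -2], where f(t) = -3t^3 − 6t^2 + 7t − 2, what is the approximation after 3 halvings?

midpoint -2.5: f = -10.125 < 0 → [-3, -2.5]
midpoint -2.75: f = -4.234375 < 0 → [-3, -2.75]
midpoint -2.875: f = -0.427734 < 0 → [-3, -2.875]

-2.875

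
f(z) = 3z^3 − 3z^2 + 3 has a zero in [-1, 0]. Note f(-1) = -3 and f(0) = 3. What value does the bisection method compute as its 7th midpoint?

f(-0.5) = 1.875 > 0, so the root lies in [-1, -0.5]
f(-0.75) = 0.046875 > 0, so the root lies in [-1, -0.75]
f(-0.875) = -1.306641 < 0, so the root lies in [-0.875, -0.75]
f(-0.8125) = -0.5896 < 0, so the root lies in [-0.8125, -0.75]
f(-0.78125) = -0.2616 < 0, so the root lies in [-0.78125, -0.75]
f(-0.765625) = -0.1049 < 0, so the root lies in [-0.765625, -0.75]
f(-0.7578125) = -0.0284 < 0, so the root lies in [-0.7578125, -0.75]

-0.7578125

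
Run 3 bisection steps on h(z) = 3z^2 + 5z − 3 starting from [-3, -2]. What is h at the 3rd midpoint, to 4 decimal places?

-0.0781

z = -2.5 gives h = 3.25, positive; keep [-2.5, -2]
z = -2.25 gives h = 0.9375, positive; keep [-2.25, -2]
z = -2.125 gives h = -0.078125, negative; keep [-2.25, -2.125]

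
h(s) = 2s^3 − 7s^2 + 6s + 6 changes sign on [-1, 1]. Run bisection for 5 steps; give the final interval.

h(0) = 6 > 0, so the root lies in [-1, 0]
h(-0.5) = 1 > 0, so the root lies in [-1, -0.5]
h(-0.75) = -3.28125 < 0, so the root lies in [-0.75, -0.5]
h(-0.625) = -0.9727 < 0, so the root lies in [-0.625, -0.5]
h(-0.5625) = 0.0542 > 0, so the root lies in [-0.625, -0.5625]

[-0.625, -0.5625]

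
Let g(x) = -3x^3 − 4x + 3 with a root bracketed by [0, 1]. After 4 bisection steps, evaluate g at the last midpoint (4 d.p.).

g(0.5) = 0.625 > 0, so the root lies in [0.5, 1]
g(0.75) = -1.265625 < 0, so the root lies in [0.5, 0.75]
g(0.625) = -0.232422 < 0, so the root lies in [0.5, 0.625]
g(0.5625) = 0.2161 > 0, so the root lies in [0.5625, 0.625]

0.2161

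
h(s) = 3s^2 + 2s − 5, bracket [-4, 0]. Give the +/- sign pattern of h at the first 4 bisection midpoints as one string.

+--+

midpoint -2: h = 3 > 0 → [-2, 0]
midpoint -1: h = -4 < 0 → [-2, -1]
midpoint -1.5: h = -1.25 < 0 → [-2, -1.5]
midpoint -1.75: h = 0.6875 > 0 → [-1.75, -1.5]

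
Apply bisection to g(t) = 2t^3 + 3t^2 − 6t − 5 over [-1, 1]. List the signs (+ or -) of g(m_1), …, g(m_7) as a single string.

g(0) = -5 < 0, so the root lies in [-1, 0]
g(-0.5) = -1.5 < 0, so the root lies in [-1, -0.5]
g(-0.75) = 0.34375 > 0, so the root lies in [-0.75, -0.5]
g(-0.625) = -0.5664 < 0, so the root lies in [-0.75, -0.625]
g(-0.6875) = -0.1069 < 0, so the root lies in [-0.75, -0.6875]
g(-0.71875) = 0.1197 > 0, so the root lies in [-0.71875, -0.6875]
g(-0.703125) = 0.0067 > 0, so the root lies in [-0.703125, -0.6875]

--+--++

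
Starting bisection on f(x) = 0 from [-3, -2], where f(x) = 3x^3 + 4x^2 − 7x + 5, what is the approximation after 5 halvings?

f(-2.5) = 0.625 > 0, so the root lies in [-3, -2.5]
f(-2.75) = -7.890625 < 0, so the root lies in [-2.75, -2.5]
f(-2.625) = -3.326172 < 0, so the root lies in [-2.625, -2.5]
f(-2.5625) = -1.2761 < 0, so the root lies in [-2.5625, -2.5]
f(-2.53125) = -0.3072 < 0, so the root lies in [-2.53125, -2.5]

-2.53125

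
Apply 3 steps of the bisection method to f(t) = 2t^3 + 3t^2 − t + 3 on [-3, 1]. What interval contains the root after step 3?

midpoint -1: f = 5 > 0 → [-3, -1]
midpoint -2: f = 1 > 0 → [-3, -2]
midpoint -2.5: f = -7 < 0 → [-2.5, -2]

[-2.5, -2]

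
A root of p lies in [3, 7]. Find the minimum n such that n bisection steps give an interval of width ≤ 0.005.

10

Width after n steps is 4/2^n. Need 2^n ≥ 4/0.005 = 800.
2^9 = 512 < 800 ≤ 2^10 = 1024, so n = 10.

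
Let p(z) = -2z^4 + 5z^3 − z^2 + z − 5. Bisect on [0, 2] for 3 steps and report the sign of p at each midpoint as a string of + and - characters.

p(1) = -2 < 0, so the root lies in [1, 2]
p(1.5) = 1 > 0, so the root lies in [1, 1.5]
p(1.25) = -0.429688 < 0, so the root lies in [1.25, 1.5]

-+-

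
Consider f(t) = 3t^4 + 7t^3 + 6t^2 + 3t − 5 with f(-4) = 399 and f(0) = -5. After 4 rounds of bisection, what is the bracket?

m = -2, f(m) = 5 (+); new bracket [-2, 0]
m = -1, f(m) = -6 (−); new bracket [-2, -1]
m = -1.5, f(m) = -4.4375 (−); new bracket [-2, -1.5]
m = -1.75, f(m) = -1.2539 (−); new bracket [-2, -1.75]

[-2, -1.75]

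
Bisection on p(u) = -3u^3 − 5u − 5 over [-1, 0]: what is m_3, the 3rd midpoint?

-0.625

midpoint -0.5: p = -2.125 < 0 → [-1, -0.5]
midpoint -0.75: p = 0.015625 > 0 → [-0.75, -0.5]
midpoint -0.625: p = -1.142578 < 0 → [-0.75, -0.625]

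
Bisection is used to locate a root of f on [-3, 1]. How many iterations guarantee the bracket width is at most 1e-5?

19

Width after n steps is 4/2^n. Need 2^n ≥ 4/1e-5 = 400000.
2^18 = 262144 < 400000 ≤ 2^19 = 524288, so n = 19.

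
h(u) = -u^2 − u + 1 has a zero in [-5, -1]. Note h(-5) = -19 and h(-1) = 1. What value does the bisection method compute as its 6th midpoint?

u = -3 gives h = -5, negative; keep [-3, -1]
u = -2 gives h = -1, negative; keep [-2, -1]
u = -1.5 gives h = 0.25, positive; keep [-2, -1.5]
u = -1.75 gives h = -0.3125, negative; keep [-1.75, -1.5]
u = -1.625 gives h = -0.0156, negative; keep [-1.625, -1.5]
u = -1.5625 gives h = 0.1211, positive; keep [-1.625, -1.5625]

-1.5625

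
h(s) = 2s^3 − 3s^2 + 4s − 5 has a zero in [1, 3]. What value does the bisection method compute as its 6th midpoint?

s = 2 gives h = 7, positive; keep [1, 2]
s = 1.5 gives h = 1, positive; keep [1, 1.5]
s = 1.25 gives h = -0.78125, negative; keep [1.25, 1.5]
s = 1.375 gives h = 0.0273, positive; keep [1.25, 1.375]
s = 1.3125 gives h = -0.396, negative; keep [1.3125, 1.375]
s = 1.34375 gives h = -0.1893, negative; keep [1.34375, 1.375]

1.34375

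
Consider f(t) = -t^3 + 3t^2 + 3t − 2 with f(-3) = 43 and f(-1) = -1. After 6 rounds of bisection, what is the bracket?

[-1.15625, -1.125]

midpoint -2: f = 12 > 0 → [-2, -1]
midpoint -1.5: f = 3.625 > 0 → [-1.5, -1]
midpoint -1.25: f = 0.890625 > 0 → [-1.25, -1]
midpoint -1.125: f = -0.1543 < 0 → [-1.25, -1.125]
midpoint -1.1875: f = 0.3425 > 0 → [-1.1875, -1.125]
midpoint -1.15625: f = 0.0878 > 0 → [-1.15625, -1.125]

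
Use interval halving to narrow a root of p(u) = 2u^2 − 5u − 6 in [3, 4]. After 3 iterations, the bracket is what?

u = 3.5 gives p = 1, positive; keep [3, 3.5]
u = 3.25 gives p = -1.125, negative; keep [3.25, 3.5]
u = 3.375 gives p = -0.09375, negative; keep [3.375, 3.5]

[3.375, 3.5]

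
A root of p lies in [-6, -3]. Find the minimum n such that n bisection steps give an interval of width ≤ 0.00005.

16

Width after n steps is 3/2^n. Need 2^n ≥ 3/0.00005 = 60000.
2^15 = 32768 < 60000 ≤ 2^16 = 65536, so n = 16.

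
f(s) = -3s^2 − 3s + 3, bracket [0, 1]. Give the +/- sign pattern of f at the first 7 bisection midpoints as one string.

+--++++

midpoint 0.5: f = 0.75 > 0 → [0.5, 1]
midpoint 0.75: f = -0.9375 < 0 → [0.5, 0.75]
midpoint 0.625: f = -0.046875 < 0 → [0.5, 0.625]
midpoint 0.5625: f = 0.3633 > 0 → [0.5625, 0.625]
midpoint 0.59375: f = 0.1611 > 0 → [0.59375, 0.625]
midpoint 0.609375: f = 0.0579 > 0 → [0.609375, 0.625]
midpoint 0.6171875: f = 0.0057 > 0 → [0.6171875, 0.625]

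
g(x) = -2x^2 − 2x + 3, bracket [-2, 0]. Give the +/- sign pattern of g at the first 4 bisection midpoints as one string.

+++-

x = -1 gives g = 3, positive; keep [-2, -1]
x = -1.5 gives g = 1.5, positive; keep [-2, -1.5]
x = -1.75 gives g = 0.375, positive; keep [-2, -1.75]
x = -1.875 gives g = -0.2812, negative; keep [-1.875, -1.75]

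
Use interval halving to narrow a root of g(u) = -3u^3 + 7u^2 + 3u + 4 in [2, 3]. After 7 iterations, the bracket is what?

[2.84375, 2.8515625]

g(2.5) = 8.375 > 0, so the root lies in [2.5, 3]
g(2.75) = 2.796875 > 0, so the root lies in [2.75, 3]
g(2.875) = -0.806641 < 0, so the root lies in [2.75, 2.875]
g(2.8125) = 1.0667 > 0, so the root lies in [2.8125, 2.875]
g(2.84375) = 0.1482 > 0, so the root lies in [2.84375, 2.875]
g(2.859375) = -0.3247 < 0, so the root lies in [2.84375, 2.859375]
g(2.8515625) = -0.0871 < 0, so the root lies in [2.84375, 2.8515625]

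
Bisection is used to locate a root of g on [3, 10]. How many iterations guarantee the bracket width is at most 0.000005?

21

Width after n steps is 7/2^n. Need 2^n ≥ 7/0.000005 = 1400000.
2^20 = 1048576 < 1400000 ≤ 2^21 = 2097152, so n = 21.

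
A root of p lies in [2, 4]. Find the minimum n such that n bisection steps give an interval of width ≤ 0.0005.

Width after n steps is 2/2^n. Need 2^n ≥ 2/0.0005 = 4000.
2^11 = 2048 < 4000 ≤ 2^12 = 4096, so n = 12.

12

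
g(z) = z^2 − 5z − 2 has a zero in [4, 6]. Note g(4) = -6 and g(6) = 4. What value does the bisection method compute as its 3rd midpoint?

5.25

midpoint 5: g = -2 < 0 → [5, 6]
midpoint 5.5: g = 0.75 > 0 → [5, 5.5]
midpoint 5.25: g = -0.6875 < 0 → [5.25, 5.5]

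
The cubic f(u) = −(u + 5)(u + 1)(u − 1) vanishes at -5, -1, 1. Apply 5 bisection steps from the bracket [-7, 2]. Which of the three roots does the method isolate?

-5

u = -2.5 gives f = -13.125, negative; keep [-7, -2.5]
u = -4.75 gives f = -5.390625, negative; keep [-7, -4.75]
u = -5.875 gives f = 29.326172, positive; keep [-5.875, -4.75]
u = -5.3125 gives f = 8.5071, positive; keep [-5.3125, -4.75]
u = -5.03125 gives f = 0.7598, positive; keep [-5.03125, -4.75]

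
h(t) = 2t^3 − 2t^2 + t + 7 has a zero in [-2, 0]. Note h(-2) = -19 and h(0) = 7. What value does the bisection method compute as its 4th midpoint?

midpoint -1: h = 2 > 0 → [-2, -1]
midpoint -1.5: h = -5.75 < 0 → [-1.5, -1]
midpoint -1.25: h = -1.28125 < 0 → [-1.25, -1]
midpoint -1.125: h = 0.4961 > 0 → [-1.25, -1.125]

-1.125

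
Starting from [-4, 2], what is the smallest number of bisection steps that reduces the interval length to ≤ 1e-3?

13

Width after n steps is 6/2^n. Need 2^n ≥ 6/1e-3 = 6000.
2^12 = 4096 < 6000 ≤ 2^13 = 8192, so n = 13.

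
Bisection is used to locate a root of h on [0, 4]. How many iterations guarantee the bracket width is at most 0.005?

10

Width after n steps is 4/2^n. Need 2^n ≥ 4/0.005 = 800.
2^9 = 512 < 800 ≤ 2^10 = 1024, so n = 10.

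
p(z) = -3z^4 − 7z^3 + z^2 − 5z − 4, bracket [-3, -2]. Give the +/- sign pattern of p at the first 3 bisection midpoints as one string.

+-+

m = -2.5, p(m) = 6.9375 (+); new bracket [-3, -2.5]
m = -2.75, p(m) = -8.683594 (−); new bracket [-2.75, -2.5]
m = -2.625, p(m) = 0.188721 (+); new bracket [-2.75, -2.625]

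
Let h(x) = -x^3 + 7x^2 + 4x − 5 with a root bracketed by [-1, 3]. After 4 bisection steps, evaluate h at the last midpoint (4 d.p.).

x = 1 gives h = 5, positive; keep [-1, 1]
x = 0 gives h = -5, negative; keep [0, 1]
x = 0.5 gives h = -1.375, negative; keep [0.5, 1]
x = 0.75 gives h = 1.5156, positive; keep [0.5, 0.75]

1.5156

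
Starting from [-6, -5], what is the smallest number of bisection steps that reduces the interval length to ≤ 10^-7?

24

Width after n steps is 1/2^n. Need 2^n ≥ 1/10^-7 = 10000000.
2^23 = 8388608 < 10000000 ≤ 2^24 = 16777216, so n = 24.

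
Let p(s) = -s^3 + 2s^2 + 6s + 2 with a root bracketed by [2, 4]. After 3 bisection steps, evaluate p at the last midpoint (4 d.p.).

-0.1094

midpoint 3: p = 11 > 0 → [3, 4]
midpoint 3.5: p = 4.625 > 0 → [3.5, 4]
midpoint 3.75: p = -0.109375 < 0 → [3.5, 3.75]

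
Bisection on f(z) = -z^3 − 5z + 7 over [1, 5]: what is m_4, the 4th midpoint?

1.25

m = 3, f(m) = -35 (−); new bracket [1, 3]
m = 2, f(m) = -11 (−); new bracket [1, 2]
m = 1.5, f(m) = -3.875 (−); new bracket [1, 1.5]
m = 1.25, f(m) = -1.2031 (−); new bracket [1, 1.25]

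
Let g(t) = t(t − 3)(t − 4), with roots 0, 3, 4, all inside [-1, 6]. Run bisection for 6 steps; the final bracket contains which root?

g(2.5) = 1.875 > 0, so the root lies in [-1, 2.5]
g(0.75) = 5.484375 > 0, so the root lies in [-1, 0.75]
g(-0.125) = -1.611328 < 0, so the root lies in [-0.125, 0.75]
g(0.3125) = 3.0969 > 0, so the root lies in [-0.125, 0.3125]
g(0.09375) = 1.0643 > 0, so the root lies in [-0.125, 0.09375]
g(-0.015625) = -0.1892 < 0, so the root lies in [-0.015625, 0.09375]

0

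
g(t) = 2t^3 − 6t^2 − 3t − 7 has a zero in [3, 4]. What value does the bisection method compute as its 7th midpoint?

3.6640625

g(3.5) = -5.25 < 0, so the root lies in [3.5, 4]
g(3.75) = 2.84375 > 0, so the root lies in [3.5, 3.75]
g(3.625) = -1.449219 < 0, so the root lies in [3.625, 3.75]
g(3.6875) = 0.6343 > 0, so the root lies in [3.625, 3.6875]
g(3.65625) = -0.423 < 0, so the root lies in [3.65625, 3.6875]
g(3.671875) = 0.1017 > 0, so the root lies in [3.65625, 3.671875]
g(3.6640625) = -0.1616 < 0, so the root lies in [3.6640625, 3.671875]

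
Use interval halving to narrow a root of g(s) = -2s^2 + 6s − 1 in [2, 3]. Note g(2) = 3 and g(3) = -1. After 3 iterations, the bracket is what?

g(2.5) = 1.5 > 0, so the root lies in [2.5, 3]
g(2.75) = 0.375 > 0, so the root lies in [2.75, 3]
g(2.875) = -0.28125 < 0, so the root lies in [2.75, 2.875]

[2.75, 2.875]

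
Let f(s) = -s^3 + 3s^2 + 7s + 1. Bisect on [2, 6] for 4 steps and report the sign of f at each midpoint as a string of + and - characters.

+-+-

f(4) = 13 > 0, so the root lies in [4, 6]
f(5) = -14 < 0, so the root lies in [4, 5]
f(4.5) = 2.125 > 0, so the root lies in [4.5, 5]
f(4.75) = -5.2344 < 0, so the root lies in [4.5, 4.75]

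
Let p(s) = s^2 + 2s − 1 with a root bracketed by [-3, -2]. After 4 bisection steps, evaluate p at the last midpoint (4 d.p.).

0.0664

s = -2.5 gives p = 0.25, positive; keep [-2.5, -2]
s = -2.25 gives p = -0.4375, negative; keep [-2.5, -2.25]
s = -2.375 gives p = -0.109375, negative; keep [-2.5, -2.375]
s = -2.4375 gives p = 0.0664, positive; keep [-2.4375, -2.375]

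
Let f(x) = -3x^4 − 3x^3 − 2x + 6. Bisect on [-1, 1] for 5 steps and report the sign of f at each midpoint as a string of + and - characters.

++++-

m = 0, f(m) = 6 (+); new bracket [0, 1]
m = 0.5, f(m) = 4.4375 (+); new bracket [0.5, 1]
m = 0.75, f(m) = 2.285156 (+); new bracket [0.75, 1]
m = 0.875, f(m) = 0.4817 (+); new bracket [0.875, 1]
m = 0.9375, f(m) = -0.6644 (−); new bracket [0.875, 0.9375]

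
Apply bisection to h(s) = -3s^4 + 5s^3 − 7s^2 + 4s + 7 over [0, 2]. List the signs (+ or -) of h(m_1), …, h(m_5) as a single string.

+-+++

m = 1, h(m) = 6 (+); new bracket [1, 2]
m = 1.5, h(m) = -1.0625 (−); new bracket [1, 1.5]
m = 1.25, h(m) = 3.503906 (+); new bracket [1.25, 1.5]
m = 1.375, h(m) = 1.5403 (+); new bracket [1.375, 1.5]
m = 1.4375, h(m) = 0.3273 (+); new bracket [1.4375, 1.5]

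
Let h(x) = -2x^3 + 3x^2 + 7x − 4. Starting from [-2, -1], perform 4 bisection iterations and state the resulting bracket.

[-1.5625, -1.5]

x = -1.5 gives h = -1, negative; keep [-2, -1.5]
x = -1.75 gives h = 3.65625, positive; keep [-1.75, -1.5]
x = -1.625 gives h = 1.128906, positive; keep [-1.625, -1.5]
x = -1.5625 gives h = 0.0161, positive; keep [-1.5625, -1.5]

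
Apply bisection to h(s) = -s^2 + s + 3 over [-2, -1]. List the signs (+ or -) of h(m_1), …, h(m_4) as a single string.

m = -1.5, h(m) = -0.75 (−); new bracket [-1.5, -1]
m = -1.25, h(m) = 0.1875 (+); new bracket [-1.5, -1.25]
m = -1.375, h(m) = -0.265625 (−); new bracket [-1.375, -1.25]
m = -1.3125, h(m) = -0.0352 (−); new bracket [-1.3125, -1.25]

-+--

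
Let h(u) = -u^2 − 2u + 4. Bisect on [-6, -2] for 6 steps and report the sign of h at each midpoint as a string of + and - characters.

m = -4, h(m) = -4 (−); new bracket [-4, -2]
m = -3, h(m) = 1 (+); new bracket [-4, -3]
m = -3.5, h(m) = -1.25 (−); new bracket [-3.5, -3]
m = -3.25, h(m) = -0.0625 (−); new bracket [-3.25, -3]
m = -3.125, h(m) = 0.4844 (+); new bracket [-3.25, -3.125]
m = -3.1875, h(m) = 0.2148 (+); new bracket [-3.25, -3.1875]

-+--++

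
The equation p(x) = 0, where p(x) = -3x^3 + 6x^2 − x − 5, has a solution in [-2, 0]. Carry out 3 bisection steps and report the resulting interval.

m = -1, p(m) = 5 (+); new bracket [-1, 0]
m = -0.5, p(m) = -2.625 (−); new bracket [-1, -0.5]
m = -0.75, p(m) = 0.390625 (+); new bracket [-0.75, -0.5]

[-0.75, -0.5]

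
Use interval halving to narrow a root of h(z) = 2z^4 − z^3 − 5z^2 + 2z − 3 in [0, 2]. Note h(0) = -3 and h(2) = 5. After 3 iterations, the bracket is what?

h(1) = -5 < 0, so the root lies in [1, 2]
h(1.5) = -4.5 < 0, so the root lies in [1.5, 2]
h(1.75) = -1.414062 < 0, so the root lies in [1.75, 2]

[1.75, 2]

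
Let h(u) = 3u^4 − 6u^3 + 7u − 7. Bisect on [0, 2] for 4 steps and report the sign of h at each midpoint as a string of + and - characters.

m = 1, h(m) = -3 (−); new bracket [1, 2]
m = 1.5, h(m) = -1.5625 (−); new bracket [1.5, 2]
m = 1.75, h(m) = 1.230469 (+); new bracket [1.5, 1.75]
m = 1.625, h(m) = -0.4524 (−); new bracket [1.625, 1.75]

--+-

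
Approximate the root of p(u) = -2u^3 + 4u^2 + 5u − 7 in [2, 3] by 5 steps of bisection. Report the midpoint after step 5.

m = 2.5, p(m) = -0.75 (−); new bracket [2, 2.5]
m = 2.25, p(m) = 1.71875 (+); new bracket [2.25, 2.5]
m = 2.375, p(m) = 0.644531 (+); new bracket [2.375, 2.5]
m = 2.4375, p(m) = -0.0112 (−); new bracket [2.375, 2.4375]
m = 2.40625, p(m) = 0.3268 (+); new bracket [2.40625, 2.4375]

2.40625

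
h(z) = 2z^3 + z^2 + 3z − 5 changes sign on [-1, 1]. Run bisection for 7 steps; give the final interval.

midpoint 0: h = -5 < 0 → [0, 1]
midpoint 0.5: h = -3 < 0 → [0.5, 1]
midpoint 0.75: h = -1.34375 < 0 → [0.75, 1]
midpoint 0.875: h = -0.2695 < 0 → [0.875, 1]
midpoint 0.9375: h = 0.3394 > 0 → [0.875, 0.9375]
midpoint 0.90625: h = 0.0286 > 0 → [0.875, 0.90625]
midpoint 0.890625: h = -0.122 < 0 → [0.890625, 0.90625]

[0.890625, 0.90625]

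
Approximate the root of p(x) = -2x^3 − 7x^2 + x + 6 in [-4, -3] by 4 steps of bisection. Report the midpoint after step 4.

x = -3.5 gives p = 2.5, positive; keep [-3.5, -3]
x = -3.25 gives p = -2.53125, negative; keep [-3.5, -3.25]
x = -3.375 gives p = -0.222656, negative; keep [-3.5, -3.375]
x = -3.4375 gives p = 1.0854, positive; keep [-3.4375, -3.375]

-3.4375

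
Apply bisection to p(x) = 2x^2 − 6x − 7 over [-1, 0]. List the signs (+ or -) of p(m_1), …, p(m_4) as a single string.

---+

m = -0.5, p(m) = -3.5 (−); new bracket [-1, -0.5]
m = -0.75, p(m) = -1.375 (−); new bracket [-1, -0.75]
m = -0.875, p(m) = -0.21875 (−); new bracket [-1, -0.875]
m = -0.9375, p(m) = 0.3828 (+); new bracket [-0.9375, -0.875]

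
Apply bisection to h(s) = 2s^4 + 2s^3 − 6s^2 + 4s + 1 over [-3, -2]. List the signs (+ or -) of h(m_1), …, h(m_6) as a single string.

midpoint -2.5: h = 0.375 > 0 → [-2.5, -2]
midpoint -2.25: h = -9.898438 < 0 → [-2.5, -2.25]
midpoint -2.375: h = -5.503418 < 0 → [-2.5, -2.375]
midpoint -2.4375: h = -2.7622 < 0 → [-2.5, -2.4375]
midpoint -2.46875: h = -1.2447 < 0 → [-2.5, -2.46875]
midpoint -2.484375: h = -0.4478 < 0 → [-2.5, -2.484375]

+-----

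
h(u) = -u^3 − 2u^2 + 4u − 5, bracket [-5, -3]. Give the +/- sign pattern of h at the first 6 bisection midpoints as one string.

m = -4, h(m) = 11 (+); new bracket [-4, -3]
m = -3.5, h(m) = -0.625 (−); new bracket [-4, -3.5]
m = -3.75, h(m) = 4.609375 (+); new bracket [-3.75, -3.5]
m = -3.625, h(m) = 1.8535 (+); new bracket [-3.625, -3.5]
m = -3.5625, h(m) = 0.5803 (+); new bracket [-3.5625, -3.5]
m = -3.53125, h(m) = -0.0307 (−); new bracket [-3.5625, -3.53125]

+-+++-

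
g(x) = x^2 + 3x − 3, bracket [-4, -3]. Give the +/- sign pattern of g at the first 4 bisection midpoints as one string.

m = -3.5, g(m) = -1.25 (−); new bracket [-4, -3.5]
m = -3.75, g(m) = -0.1875 (−); new bracket [-4, -3.75]
m = -3.875, g(m) = 0.390625 (+); new bracket [-3.875, -3.75]
m = -3.8125, g(m) = 0.0977 (+); new bracket [-3.8125, -3.75]

--++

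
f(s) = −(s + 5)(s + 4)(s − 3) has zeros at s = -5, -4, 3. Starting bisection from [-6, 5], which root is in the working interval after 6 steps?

f(-0.5) = 55.125 > 0, so the root lies in [-0.5, 5]
f(2.25) = 33.984375 > 0, so the root lies in [2.25, 5]
f(3.625) = -41.103516 < 0, so the root lies in [2.25, 3.625]
f(2.9375) = 3.4417 > 0, so the root lies in [2.9375, 3.625]
f(3.28125) = -16.9588 < 0, so the root lies in [2.9375, 3.28125]
f(3.109375) = -6.3058 < 0, so the root lies in [2.9375, 3.109375]

3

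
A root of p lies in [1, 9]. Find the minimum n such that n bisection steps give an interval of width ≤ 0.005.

11

Width after n steps is 8/2^n. Need 2^n ≥ 8/0.005 = 1600.
2^10 = 1024 < 1600 ≤ 2^11 = 2048, so n = 11.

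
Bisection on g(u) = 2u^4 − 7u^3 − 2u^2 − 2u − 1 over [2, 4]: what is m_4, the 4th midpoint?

u = 3 gives g = -52, negative; keep [3, 4]
u = 3.5 gives g = -32.5, negative; keep [3.5, 4]
u = 3.75 gives g = -10.257812, negative; keep [3.75, 4]
u = 3.875 gives g = 4.8579, positive; keep [3.75, 3.875]

3.875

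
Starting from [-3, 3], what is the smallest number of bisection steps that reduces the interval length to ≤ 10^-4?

Width after n steps is 6/2^n. Need 2^n ≥ 6/10^-4 = 60000.
2^15 = 32768 < 60000 ≤ 2^16 = 65536, so n = 16.

16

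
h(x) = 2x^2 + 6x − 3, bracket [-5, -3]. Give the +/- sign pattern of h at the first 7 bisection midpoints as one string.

++--+--

x = -4 gives h = 5, positive; keep [-4, -3]
x = -3.5 gives h = 0.5, positive; keep [-3.5, -3]
x = -3.25 gives h = -1.375, negative; keep [-3.5, -3.25]
x = -3.375 gives h = -0.4688, negative; keep [-3.5, -3.375]
x = -3.4375 gives h = 0.0078, positive; keep [-3.4375, -3.375]
x = -3.40625 gives h = -0.2324, negative; keep [-3.4375, -3.40625]
x = -3.421875 gives h = -0.1128, negative; keep [-3.4375, -3.421875]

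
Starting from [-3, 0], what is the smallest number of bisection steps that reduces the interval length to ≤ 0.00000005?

26

Width after n steps is 3/2^n. Need 2^n ≥ 3/0.00000005 = 60000000.
2^25 = 33554432 < 60000000 ≤ 2^26 = 67108864, so n = 26.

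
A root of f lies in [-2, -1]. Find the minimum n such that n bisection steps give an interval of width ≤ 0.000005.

18

Width after n steps is 1/2^n. Need 2^n ≥ 1/0.000005 = 200000.
2^17 = 131072 < 200000 ≤ 2^18 = 262144, so n = 18.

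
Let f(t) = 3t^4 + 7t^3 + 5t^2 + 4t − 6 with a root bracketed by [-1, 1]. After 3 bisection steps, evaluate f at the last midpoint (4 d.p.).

3.7148

t = 0 gives f = -6, negative; keep [0, 1]
t = 0.5 gives f = -1.6875, negative; keep [0.5, 1]
t = 0.75 gives f = 3.714844, positive; keep [0.5, 0.75]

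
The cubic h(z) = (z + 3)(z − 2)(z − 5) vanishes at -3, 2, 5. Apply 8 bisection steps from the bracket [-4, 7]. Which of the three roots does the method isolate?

-3

midpoint 1.5: h = 7.875 > 0 → [-4, 1.5]
midpoint -1.25: h = 35.546875 > 0 → [-4, -1.25]
midpoint -2.625: h = 13.224609 > 0 → [-4, -2.625]
midpoint -3.3125: h = -13.8 < 0 → [-3.3125, -2.625]
midpoint -2.96875: h = 1.2373 > 0 → [-3.3125, -2.96875]
midpoint -3.140625: h = -5.8849 < 0 → [-3.140625, -2.96875]
midpoint -3.0546875: h = -2.2265 < 0 → [-3.0546875, -2.96875]
midpoint -3.01171875: h = -0.4705 < 0 → [-3.01171875, -2.96875]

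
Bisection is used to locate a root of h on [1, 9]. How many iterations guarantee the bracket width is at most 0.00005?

18

Width after n steps is 8/2^n. Need 2^n ≥ 8/0.00005 = 160000.
2^17 = 131072 < 160000 ≤ 2^18 = 262144, so n = 18.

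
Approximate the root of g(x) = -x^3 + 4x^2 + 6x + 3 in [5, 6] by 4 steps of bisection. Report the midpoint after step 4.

x = 5.5 gives g = -9.375, negative; keep [5, 5.5]
x = 5.25 gives g = 0.046875, positive; keep [5.25, 5.5]
x = 5.375 gives g = -4.474609, negative; keep [5.25, 5.375]
x = 5.3125 gives g = -2.1672, negative; keep [5.25, 5.3125]

5.3125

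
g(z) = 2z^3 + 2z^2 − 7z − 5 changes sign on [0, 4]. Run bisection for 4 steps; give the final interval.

[1.75, 2]

g(2) = 5 > 0, so the root lies in [0, 2]
g(1) = -8 < 0, so the root lies in [1, 2]
g(1.5) = -4.25 < 0, so the root lies in [1.5, 2]
g(1.75) = -0.4062 < 0, so the root lies in [1.75, 2]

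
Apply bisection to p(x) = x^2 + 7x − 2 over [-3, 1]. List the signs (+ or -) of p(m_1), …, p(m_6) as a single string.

m = -1, p(m) = -8 (−); new bracket [-1, 1]
m = 0, p(m) = -2 (−); new bracket [0, 1]
m = 0.5, p(m) = 1.75 (+); new bracket [0, 0.5]
m = 0.25, p(m) = -0.1875 (−); new bracket [0.25, 0.5]
m = 0.375, p(m) = 0.7656 (+); new bracket [0.25, 0.375]
m = 0.3125, p(m) = 0.2852 (+); new bracket [0.25, 0.3125]

--+-++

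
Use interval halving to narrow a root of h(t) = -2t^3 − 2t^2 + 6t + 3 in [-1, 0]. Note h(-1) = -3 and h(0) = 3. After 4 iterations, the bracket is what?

h(-0.5) = -0.25 < 0, so the root lies in [-0.5, 0]
h(-0.25) = 1.40625 > 0, so the root lies in [-0.5, -0.25]
h(-0.375) = 0.574219 > 0, so the root lies in [-0.5, -0.375]
h(-0.4375) = 0.1597 > 0, so the root lies in [-0.5, -0.4375]

[-0.5, -0.4375]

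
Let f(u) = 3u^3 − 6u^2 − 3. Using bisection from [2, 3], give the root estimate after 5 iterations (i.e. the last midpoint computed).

2.21875

u = 2.5 gives f = 6.375, positive; keep [2, 2.5]
u = 2.25 gives f = 0.796875, positive; keep [2, 2.25]
u = 2.125 gives f = -1.306641, negative; keep [2.125, 2.25]
u = 2.1875 gives f = -0.3083, negative; keep [2.1875, 2.25]
u = 2.21875 gives f = 0.2306, positive; keep [2.1875, 2.21875]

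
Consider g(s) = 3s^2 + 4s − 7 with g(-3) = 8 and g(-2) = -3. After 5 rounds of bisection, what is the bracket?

[-2.34375, -2.3125]

s = -2.5 gives g = 1.75, positive; keep [-2.5, -2]
s = -2.25 gives g = -0.8125, negative; keep [-2.5, -2.25]
s = -2.375 gives g = 0.421875, positive; keep [-2.375, -2.25]
s = -2.3125 gives g = -0.207, negative; keep [-2.375, -2.3125]
s = -2.34375 gives g = 0.1045, positive; keep [-2.34375, -2.3125]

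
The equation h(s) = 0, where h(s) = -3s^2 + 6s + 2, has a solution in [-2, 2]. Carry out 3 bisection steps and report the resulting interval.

midpoint 0: h = 2 > 0 → [-2, 0]
midpoint -1: h = -7 < 0 → [-1, 0]
midpoint -0.5: h = -1.75 < 0 → [-0.5, 0]

[-0.5, 0]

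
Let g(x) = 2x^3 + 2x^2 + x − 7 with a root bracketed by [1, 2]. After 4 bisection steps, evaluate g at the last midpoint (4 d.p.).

0.3569

m = 1.5, g(m) = 5.75 (+); new bracket [1, 1.5]
m = 1.25, g(m) = 1.28125 (+); new bracket [1, 1.25]
m = 1.125, g(m) = -0.496094 (−); new bracket [1.125, 1.25]
m = 1.1875, g(m) = 0.3569 (+); new bracket [1.125, 1.1875]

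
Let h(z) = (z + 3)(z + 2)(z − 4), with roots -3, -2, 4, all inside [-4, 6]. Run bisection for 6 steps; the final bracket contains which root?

4

midpoint 1: h = -36 < 0 → [1, 6]
midpoint 3.5: h = -17.875 < 0 → [3.5, 6]
midpoint 4.75: h = 39.234375 > 0 → [3.5, 4.75]
midpoint 4.125: h = 5.4551 > 0 → [3.5, 4.125]
midpoint 3.8125: h = -7.4246 < 0 → [3.8125, 4.125]
midpoint 3.96875: h = -1.2998 < 0 → [3.96875, 4.125]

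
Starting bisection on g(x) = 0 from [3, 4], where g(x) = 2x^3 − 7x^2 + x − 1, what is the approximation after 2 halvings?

x = 3.5 gives g = 2.5, positive; keep [3, 3.5]
x = 3.25 gives g = -3.03125, negative; keep [3.25, 3.5]

3.25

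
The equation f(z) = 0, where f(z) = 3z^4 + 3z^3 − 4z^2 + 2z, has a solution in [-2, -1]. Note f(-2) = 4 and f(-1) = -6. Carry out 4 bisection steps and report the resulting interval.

f(-1.5) = -6.9375 < 0, so the root lies in [-2, -1.5]
f(-1.75) = -3.691406 < 0, so the root lies in [-2, -1.75]
f(-1.875) = -0.509033 < 0, so the root lies in [-2, -1.875]
f(-1.9375) = 1.5652 > 0, so the root lies in [-1.9375, -1.875]

[-1.9375, -1.875]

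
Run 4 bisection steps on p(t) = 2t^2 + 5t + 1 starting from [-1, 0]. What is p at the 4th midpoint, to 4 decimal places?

0.1328

t = -0.5 gives p = -1, negative; keep [-0.5, 0]
t = -0.25 gives p = -0.125, negative; keep [-0.25, 0]
t = -0.125 gives p = 0.40625, positive; keep [-0.25, -0.125]
t = -0.1875 gives p = 0.1328, positive; keep [-0.25, -0.1875]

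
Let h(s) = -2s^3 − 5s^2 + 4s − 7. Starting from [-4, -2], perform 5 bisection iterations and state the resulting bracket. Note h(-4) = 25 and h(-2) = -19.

[-3.4375, -3.375]

h(-3) = -10 < 0, so the root lies in [-4, -3]
h(-3.5) = 3.5 > 0, so the root lies in [-3.5, -3]
h(-3.25) = -4.15625 < 0, so the root lies in [-3.5, -3.25]
h(-3.375) = -0.5664 < 0, so the root lies in [-3.5, -3.375]
h(-3.4375) = 1.4058 > 0, so the root lies in [-3.4375, -3.375]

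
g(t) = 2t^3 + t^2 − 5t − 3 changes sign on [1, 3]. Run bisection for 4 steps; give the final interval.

m = 2, g(m) = 7 (+); new bracket [1, 2]
m = 1.5, g(m) = -1.5 (−); new bracket [1.5, 2]
m = 1.75, g(m) = 2.03125 (+); new bracket [1.5, 1.75]
m = 1.625, g(m) = 0.0977 (+); new bracket [1.5, 1.625]

[1.5, 1.625]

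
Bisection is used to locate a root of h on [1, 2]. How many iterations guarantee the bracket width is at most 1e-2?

7

Width after n steps is 1/2^n. Need 2^n ≥ 1/1e-2 = 100.
2^6 = 64 < 100 ≤ 2^7 = 128, so n = 7.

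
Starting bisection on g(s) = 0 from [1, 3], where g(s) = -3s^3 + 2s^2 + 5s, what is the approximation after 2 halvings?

1.5

s = 2 gives g = -6, negative; keep [1, 2]
s = 1.5 gives g = 1.875, positive; keep [1.5, 2]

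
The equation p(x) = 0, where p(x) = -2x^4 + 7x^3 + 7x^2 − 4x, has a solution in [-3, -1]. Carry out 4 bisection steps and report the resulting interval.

[-1.25, -1.125]

m = -2, p(m) = -52 (−); new bracket [-2, -1]
m = -1.5, p(m) = -12 (−); new bracket [-1.5, -1]
m = -1.25, p(m) = -2.617188 (−); new bracket [-1.25, -1]
m = -1.125, p(m) = 0.189 (+); new bracket [-1.25, -1.125]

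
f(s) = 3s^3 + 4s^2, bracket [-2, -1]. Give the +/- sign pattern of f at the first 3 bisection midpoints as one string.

s = -1.5 gives f = -1.125, negative; keep [-1.5, -1]
s = -1.25 gives f = 0.390625, positive; keep [-1.5, -1.25]
s = -1.375 gives f = -0.236328, negative; keep [-1.375, -1.25]

-+-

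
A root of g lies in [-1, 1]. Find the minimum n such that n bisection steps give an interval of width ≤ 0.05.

Width after n steps is 2/2^n. Need 2^n ≥ 2/0.05 = 40.
2^5 = 32 < 40 ≤ 2^6 = 64, so n = 6.

6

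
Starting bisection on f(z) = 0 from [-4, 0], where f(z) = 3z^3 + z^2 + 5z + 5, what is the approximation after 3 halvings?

-0.5

m = -2, f(m) = -25 (−); new bracket [-2, 0]
m = -1, f(m) = -2 (−); new bracket [-1, 0]
m = -0.5, f(m) = 2.375 (+); new bracket [-1, -0.5]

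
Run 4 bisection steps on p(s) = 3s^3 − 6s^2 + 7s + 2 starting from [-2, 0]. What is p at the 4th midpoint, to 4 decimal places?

p(-1) = -14 < 0, so the root lies in [-1, 0]
p(-0.5) = -3.375 < 0, so the root lies in [-0.5, 0]
p(-0.25) = -0.171875 < 0, so the root lies in [-0.25, 0]
p(-0.125) = 1.0254 > 0, so the root lies in [-0.25, -0.125]

1.0254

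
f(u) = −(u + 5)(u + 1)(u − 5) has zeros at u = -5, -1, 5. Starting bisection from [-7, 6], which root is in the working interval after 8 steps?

u = -0.5 gives f = 12.375, positive; keep [-0.5, 6]
u = 2.75 gives f = 65.390625, positive; keep [2.75, 6]
u = 4.375 gives f = 31.494141, positive; keep [4.375, 6]
u = 5.1875 gives f = -11.8191, negative; keep [4.375, 5.1875]
u = 4.78125 gives f = 12.3698, positive; keep [4.78125, 5.1875]
u = 4.984375 gives f = 0.9336, positive; keep [4.984375, 5.1875]
u = 5.0859375 gives f = -5.275, negative; keep [4.984375, 5.0859375]
u = 5.03515625 gives f = -2.1292, negative; keep [4.984375, 5.03515625]

5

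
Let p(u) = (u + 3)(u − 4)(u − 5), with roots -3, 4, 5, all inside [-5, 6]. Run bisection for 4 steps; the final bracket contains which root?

midpoint 0.5: p = 55.125 > 0 → [-5, 0.5]
midpoint -2.25: p = 33.984375 > 0 → [-5, -2.25]
midpoint -3.625: p = -41.103516 < 0 → [-3.625, -2.25]
midpoint -2.9375: p = 3.4417 > 0 → [-3.625, -2.9375]

-3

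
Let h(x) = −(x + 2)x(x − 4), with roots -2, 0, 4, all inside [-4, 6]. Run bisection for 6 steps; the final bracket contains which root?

h(1) = 9 > 0, so the root lies in [1, 6]
h(3.5) = 9.625 > 0, so the root lies in [3.5, 6]
h(4.75) = -24.046875 < 0, so the root lies in [3.5, 4.75]
h(4.125) = -3.1582 < 0, so the root lies in [3.5, 4.125]
h(3.8125) = 4.155 > 0, so the root lies in [3.8125, 4.125]
h(3.96875) = 0.7403 > 0, so the root lies in [3.96875, 4.125]

4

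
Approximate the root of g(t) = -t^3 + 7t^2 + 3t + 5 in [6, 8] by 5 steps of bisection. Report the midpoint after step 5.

7.4375

t = 7 gives g = 26, positive; keep [7, 8]
t = 7.5 gives g = -0.625, negative; keep [7, 7.5]
t = 7.25 gives g = 13.609375, positive; keep [7.25, 7.5]
t = 7.375 gives g = 6.7285, positive; keep [7.375, 7.5]
t = 7.4375 gives g = 3.1116, positive; keep [7.4375, 7.5]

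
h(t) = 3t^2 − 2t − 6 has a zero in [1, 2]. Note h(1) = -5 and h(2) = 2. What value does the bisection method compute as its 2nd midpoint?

midpoint 1.5: h = -2.25 < 0 → [1.5, 2]
midpoint 1.75: h = -0.3125 < 0 → [1.75, 2]

1.75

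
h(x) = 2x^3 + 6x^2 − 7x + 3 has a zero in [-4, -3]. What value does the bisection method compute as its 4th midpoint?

-3.9375

x = -3.5 gives h = 15.25, positive; keep [-4, -3.5]
x = -3.75 gives h = 8.15625, positive; keep [-4, -3.75]
x = -3.875 gives h = 3.847656, positive; keep [-4, -3.875]
x = -3.9375 gives h = 1.4927, positive; keep [-4, -3.9375]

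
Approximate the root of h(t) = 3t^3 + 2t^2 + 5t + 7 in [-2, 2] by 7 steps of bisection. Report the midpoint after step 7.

h(0) = 7 > 0, so the root lies in [-2, 0]
h(-1) = 1 > 0, so the root lies in [-2, -1]
h(-1.5) = -6.125 < 0, so the root lies in [-1.5, -1]
h(-1.25) = -1.9844 < 0, so the root lies in [-1.25, -1]
h(-1.125) = -0.3652 < 0, so the root lies in [-1.125, -1]
h(-1.0625) = 0.3469 > 0, so the root lies in [-1.125, -1.0625]
h(-1.09375) = -0.0015 < 0, so the root lies in [-1.09375, -1.0625]

-1.09375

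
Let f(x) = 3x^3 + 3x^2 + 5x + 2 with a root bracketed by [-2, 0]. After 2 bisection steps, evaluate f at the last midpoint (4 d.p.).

x = -1 gives f = -3, negative; keep [-1, 0]
x = -0.5 gives f = -0.125, negative; keep [-0.5, 0]

-0.1250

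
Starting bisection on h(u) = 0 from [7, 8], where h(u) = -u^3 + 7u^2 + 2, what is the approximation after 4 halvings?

h(7.5) = -26.125 < 0, so the root lies in [7, 7.5]
h(7.25) = -11.140625 < 0, so the root lies in [7, 7.25]
h(7.125) = -4.345703 < 0, so the root lies in [7, 7.125]
h(7.0625) = -1.1174 < 0, so the root lies in [7, 7.0625]

7.0625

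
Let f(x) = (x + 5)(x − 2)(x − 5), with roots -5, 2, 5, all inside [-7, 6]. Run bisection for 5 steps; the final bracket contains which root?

midpoint -0.5: f = 61.875 > 0 → [-7, -0.5]
midpoint -3.75: f = 62.890625 > 0 → [-7, -3.75]
midpoint -5.375: f = -28.693359 < 0 → [-5.375, -3.75]
midpoint -4.5625: f = 27.4548 > 0 → [-5.375, -4.5625]
midpoint -4.96875: f = 2.1709 > 0 → [-5.375, -4.96875]

-5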